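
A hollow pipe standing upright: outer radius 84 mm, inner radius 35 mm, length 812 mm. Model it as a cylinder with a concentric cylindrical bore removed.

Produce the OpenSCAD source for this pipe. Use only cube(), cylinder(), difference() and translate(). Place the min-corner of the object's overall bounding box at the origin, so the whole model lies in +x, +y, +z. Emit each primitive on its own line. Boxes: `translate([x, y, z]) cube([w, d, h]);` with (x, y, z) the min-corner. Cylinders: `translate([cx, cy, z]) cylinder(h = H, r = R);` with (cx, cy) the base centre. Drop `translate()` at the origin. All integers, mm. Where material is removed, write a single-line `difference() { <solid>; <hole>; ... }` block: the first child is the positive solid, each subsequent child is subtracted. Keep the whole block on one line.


difference() { translate([84, 84, 0]) cylinder(h = 812, r = 84); translate([84, 84, 0]) cylinder(h = 812, r = 35); }


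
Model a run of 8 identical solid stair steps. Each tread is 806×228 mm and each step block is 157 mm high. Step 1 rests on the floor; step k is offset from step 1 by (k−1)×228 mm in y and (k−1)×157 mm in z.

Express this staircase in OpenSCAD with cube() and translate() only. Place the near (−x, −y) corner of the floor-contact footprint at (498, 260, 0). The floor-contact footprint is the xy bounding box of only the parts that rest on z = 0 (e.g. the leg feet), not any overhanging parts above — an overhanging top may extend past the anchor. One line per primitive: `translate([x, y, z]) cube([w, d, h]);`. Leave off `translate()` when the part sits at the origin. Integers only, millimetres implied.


translate([498, 260, 0]) cube([806, 228, 157]);
translate([498, 488, 157]) cube([806, 228, 157]);
translate([498, 716, 314]) cube([806, 228, 157]);
translate([498, 944, 471]) cube([806, 228, 157]);
translate([498, 1172, 628]) cube([806, 228, 157]);
translate([498, 1400, 785]) cube([806, 228, 157]);
translate([498, 1628, 942]) cube([806, 228, 157]);
translate([498, 1856, 1099]) cube([806, 228, 157]);


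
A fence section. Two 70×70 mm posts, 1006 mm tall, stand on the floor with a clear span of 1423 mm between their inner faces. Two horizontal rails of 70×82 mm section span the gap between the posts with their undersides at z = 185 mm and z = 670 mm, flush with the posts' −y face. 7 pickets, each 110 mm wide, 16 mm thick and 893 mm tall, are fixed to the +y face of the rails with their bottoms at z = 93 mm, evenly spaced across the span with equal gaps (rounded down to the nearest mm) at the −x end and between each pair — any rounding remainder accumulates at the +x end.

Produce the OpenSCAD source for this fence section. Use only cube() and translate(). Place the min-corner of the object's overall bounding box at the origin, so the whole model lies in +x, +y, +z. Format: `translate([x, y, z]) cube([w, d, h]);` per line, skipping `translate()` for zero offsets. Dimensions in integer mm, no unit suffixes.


cube([70, 70, 1006]);
translate([1493, 0, 0]) cube([70, 70, 1006]);
translate([70, 0, 185]) cube([1423, 70, 82]);
translate([70, 0, 670]) cube([1423, 70, 82]);
translate([151, 70, 93]) cube([110, 16, 893]);
translate([342, 70, 93]) cube([110, 16, 893]);
translate([533, 70, 93]) cube([110, 16, 893]);
translate([724, 70, 93]) cube([110, 16, 893]);
translate([915, 70, 93]) cube([110, 16, 893]);
translate([1106, 70, 93]) cube([110, 16, 893]);
translate([1297, 70, 93]) cube([110, 16, 893]);


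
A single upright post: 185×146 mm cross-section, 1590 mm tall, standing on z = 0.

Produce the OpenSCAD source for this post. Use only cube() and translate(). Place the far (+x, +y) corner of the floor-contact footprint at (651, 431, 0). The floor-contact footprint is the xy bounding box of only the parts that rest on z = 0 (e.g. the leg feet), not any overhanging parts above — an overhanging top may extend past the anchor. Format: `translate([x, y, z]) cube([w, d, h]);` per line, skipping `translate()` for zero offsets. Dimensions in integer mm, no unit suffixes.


translate([466, 285, 0]) cube([185, 146, 1590]);


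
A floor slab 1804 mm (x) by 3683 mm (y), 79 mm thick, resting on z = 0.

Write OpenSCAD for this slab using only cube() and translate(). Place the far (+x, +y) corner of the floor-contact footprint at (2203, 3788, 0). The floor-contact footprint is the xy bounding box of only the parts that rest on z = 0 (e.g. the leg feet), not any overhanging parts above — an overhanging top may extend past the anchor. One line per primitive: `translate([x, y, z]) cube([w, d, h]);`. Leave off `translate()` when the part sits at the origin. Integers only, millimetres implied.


translate([399, 105, 0]) cube([1804, 3683, 79]);


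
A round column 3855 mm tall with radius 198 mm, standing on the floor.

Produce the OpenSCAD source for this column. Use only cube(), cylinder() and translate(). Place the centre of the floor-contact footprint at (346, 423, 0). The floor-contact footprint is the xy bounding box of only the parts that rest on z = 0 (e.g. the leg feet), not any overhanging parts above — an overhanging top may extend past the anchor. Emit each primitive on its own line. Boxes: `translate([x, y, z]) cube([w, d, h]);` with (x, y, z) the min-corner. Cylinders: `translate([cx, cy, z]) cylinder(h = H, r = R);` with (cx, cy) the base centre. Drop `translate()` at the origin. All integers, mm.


translate([346, 423, 0]) cylinder(h = 3855, r = 198);


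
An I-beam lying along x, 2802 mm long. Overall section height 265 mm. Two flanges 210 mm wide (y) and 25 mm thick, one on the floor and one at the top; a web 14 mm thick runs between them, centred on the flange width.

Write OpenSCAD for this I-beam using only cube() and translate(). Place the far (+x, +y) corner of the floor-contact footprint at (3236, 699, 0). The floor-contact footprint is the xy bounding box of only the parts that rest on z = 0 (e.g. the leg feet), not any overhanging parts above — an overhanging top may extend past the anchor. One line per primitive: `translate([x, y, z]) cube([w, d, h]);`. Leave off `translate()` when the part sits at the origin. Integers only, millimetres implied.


translate([434, 489, 0]) cube([2802, 210, 25]);
translate([434, 587, 25]) cube([2802, 14, 215]);
translate([434, 489, 240]) cube([2802, 210, 25]);


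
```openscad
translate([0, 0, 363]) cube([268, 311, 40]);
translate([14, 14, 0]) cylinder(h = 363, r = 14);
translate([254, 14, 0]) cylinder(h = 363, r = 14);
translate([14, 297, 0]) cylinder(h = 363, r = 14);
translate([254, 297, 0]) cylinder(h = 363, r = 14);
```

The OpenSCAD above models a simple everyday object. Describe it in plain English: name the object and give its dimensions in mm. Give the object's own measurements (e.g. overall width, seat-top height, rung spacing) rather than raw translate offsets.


A simple wooden stool: a rectangular seat 268 mm (x) by 311 mm (y), 40 mm thick, top face at z = 403 mm, on four round legs, each 28 mm in diameter. The legs rest on z = 0, each leg's axis is inset half a diameter from the nearest pair of seat edges (so the leg's bounding box is flush with the corner).


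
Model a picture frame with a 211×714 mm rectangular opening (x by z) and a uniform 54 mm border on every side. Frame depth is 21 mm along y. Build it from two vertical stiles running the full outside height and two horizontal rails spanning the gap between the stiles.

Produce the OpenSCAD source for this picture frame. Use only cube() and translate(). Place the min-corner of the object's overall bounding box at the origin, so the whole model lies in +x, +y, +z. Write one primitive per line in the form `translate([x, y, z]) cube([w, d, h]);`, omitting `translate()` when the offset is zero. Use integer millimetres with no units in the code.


cube([54, 21, 822]);
translate([265, 0, 0]) cube([54, 21, 822]);
translate([54, 0, 0]) cube([211, 21, 54]);
translate([54, 0, 768]) cube([211, 21, 54]);


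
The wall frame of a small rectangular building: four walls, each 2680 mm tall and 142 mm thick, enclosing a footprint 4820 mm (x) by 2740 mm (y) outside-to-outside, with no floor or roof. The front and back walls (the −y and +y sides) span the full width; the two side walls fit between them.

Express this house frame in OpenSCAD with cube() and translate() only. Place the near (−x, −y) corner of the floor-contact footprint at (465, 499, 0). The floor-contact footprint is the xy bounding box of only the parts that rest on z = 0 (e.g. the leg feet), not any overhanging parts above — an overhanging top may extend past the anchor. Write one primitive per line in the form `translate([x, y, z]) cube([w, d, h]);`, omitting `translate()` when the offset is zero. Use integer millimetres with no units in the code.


translate([465, 499, 0]) cube([4820, 142, 2680]);
translate([465, 3097, 0]) cube([4820, 142, 2680]);
translate([465, 641, 0]) cube([142, 2456, 2680]);
translate([5143, 641, 0]) cube([142, 2456, 2680]);


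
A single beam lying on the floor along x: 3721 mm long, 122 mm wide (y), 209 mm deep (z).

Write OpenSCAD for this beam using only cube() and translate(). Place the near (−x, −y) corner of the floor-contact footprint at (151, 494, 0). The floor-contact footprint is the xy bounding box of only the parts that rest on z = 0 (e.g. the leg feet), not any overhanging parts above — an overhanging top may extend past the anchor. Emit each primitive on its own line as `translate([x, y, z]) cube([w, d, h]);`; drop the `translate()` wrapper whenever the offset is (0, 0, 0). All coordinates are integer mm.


translate([151, 494, 0]) cube([3721, 122, 209]);


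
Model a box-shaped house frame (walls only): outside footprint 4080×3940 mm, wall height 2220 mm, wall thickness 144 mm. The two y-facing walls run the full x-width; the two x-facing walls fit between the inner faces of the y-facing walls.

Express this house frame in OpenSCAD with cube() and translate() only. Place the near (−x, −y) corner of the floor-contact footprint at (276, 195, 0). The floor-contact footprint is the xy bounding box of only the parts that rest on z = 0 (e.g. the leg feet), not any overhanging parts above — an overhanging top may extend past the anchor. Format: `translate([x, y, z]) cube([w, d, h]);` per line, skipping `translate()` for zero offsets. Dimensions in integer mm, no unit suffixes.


translate([276, 195, 0]) cube([4080, 144, 2220]);
translate([276, 3991, 0]) cube([4080, 144, 2220]);
translate([276, 339, 0]) cube([144, 3652, 2220]);
translate([4212, 339, 0]) cube([144, 3652, 2220]);


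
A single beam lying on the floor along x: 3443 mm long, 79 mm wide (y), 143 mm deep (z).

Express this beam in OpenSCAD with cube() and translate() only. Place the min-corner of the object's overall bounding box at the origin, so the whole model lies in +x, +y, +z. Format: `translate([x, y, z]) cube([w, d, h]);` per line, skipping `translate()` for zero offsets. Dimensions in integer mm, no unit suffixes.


cube([3443, 79, 143]);


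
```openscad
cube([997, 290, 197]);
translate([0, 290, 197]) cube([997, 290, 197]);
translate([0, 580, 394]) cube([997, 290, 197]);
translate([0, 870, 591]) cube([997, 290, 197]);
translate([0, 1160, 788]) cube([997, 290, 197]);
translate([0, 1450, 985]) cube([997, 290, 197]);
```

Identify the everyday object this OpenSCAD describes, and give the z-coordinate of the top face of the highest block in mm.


A staircase. The total rise is 1182 mm.

6 identical blocks, each offset up and back from the previous — a staircase. Each step is 197 mm tall and there are 6 of them, so the total rise is 6 × 197 = 1182 mm.


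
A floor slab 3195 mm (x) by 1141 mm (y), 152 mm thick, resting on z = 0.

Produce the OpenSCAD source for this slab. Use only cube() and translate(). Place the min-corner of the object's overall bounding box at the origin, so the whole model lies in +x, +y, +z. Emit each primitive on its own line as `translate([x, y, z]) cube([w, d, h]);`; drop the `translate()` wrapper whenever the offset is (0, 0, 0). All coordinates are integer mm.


cube([3195, 1141, 152]);


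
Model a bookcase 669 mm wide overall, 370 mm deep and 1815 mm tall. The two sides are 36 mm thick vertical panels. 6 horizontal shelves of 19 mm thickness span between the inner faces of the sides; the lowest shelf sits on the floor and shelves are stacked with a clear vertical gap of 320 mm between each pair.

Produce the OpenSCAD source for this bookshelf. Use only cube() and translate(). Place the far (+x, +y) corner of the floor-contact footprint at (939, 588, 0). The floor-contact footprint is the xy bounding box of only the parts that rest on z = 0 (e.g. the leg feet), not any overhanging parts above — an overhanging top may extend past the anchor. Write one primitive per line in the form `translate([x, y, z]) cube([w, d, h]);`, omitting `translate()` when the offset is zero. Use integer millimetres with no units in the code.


translate([270, 218, 0]) cube([36, 370, 1815]);
translate([903, 218, 0]) cube([36, 370, 1815]);
translate([306, 218, 0]) cube([597, 370, 19]);
translate([306, 218, 339]) cube([597, 370, 19]);
translate([306, 218, 678]) cube([597, 370, 19]);
translate([306, 218, 1017]) cube([597, 370, 19]);
translate([306, 218, 1356]) cube([597, 370, 19]);
translate([306, 218, 1695]) cube([597, 370, 19]);


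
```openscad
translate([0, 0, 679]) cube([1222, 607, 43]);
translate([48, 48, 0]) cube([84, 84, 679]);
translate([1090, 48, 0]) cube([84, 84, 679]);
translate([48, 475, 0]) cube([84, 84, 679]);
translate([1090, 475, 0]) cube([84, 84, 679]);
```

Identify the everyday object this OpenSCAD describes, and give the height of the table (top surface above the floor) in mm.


A table. The table height is 722 mm.

A 1222×607×43 slab sits at z = 679 on four 84 mm square posts — a table. The top surface is at 679 + 43 = 722 mm.


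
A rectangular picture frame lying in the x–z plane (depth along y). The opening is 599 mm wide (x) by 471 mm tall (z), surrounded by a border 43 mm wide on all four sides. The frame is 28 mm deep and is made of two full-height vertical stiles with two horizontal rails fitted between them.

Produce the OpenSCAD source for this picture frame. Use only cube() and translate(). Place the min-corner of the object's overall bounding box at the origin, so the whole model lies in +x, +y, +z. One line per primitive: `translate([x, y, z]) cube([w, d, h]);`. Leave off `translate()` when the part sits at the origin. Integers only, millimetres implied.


cube([43, 28, 557]);
translate([642, 0, 0]) cube([43, 28, 557]);
translate([43, 0, 0]) cube([599, 28, 43]);
translate([43, 0, 514]) cube([599, 28, 43]);


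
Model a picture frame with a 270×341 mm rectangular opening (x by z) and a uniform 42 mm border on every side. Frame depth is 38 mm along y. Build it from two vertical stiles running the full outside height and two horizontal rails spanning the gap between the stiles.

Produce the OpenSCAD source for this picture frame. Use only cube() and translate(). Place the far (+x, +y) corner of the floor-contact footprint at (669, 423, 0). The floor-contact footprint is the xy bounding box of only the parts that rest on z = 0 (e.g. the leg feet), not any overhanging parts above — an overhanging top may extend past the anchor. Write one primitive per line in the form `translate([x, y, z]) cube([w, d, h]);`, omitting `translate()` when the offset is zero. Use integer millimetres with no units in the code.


translate([315, 385, 0]) cube([42, 38, 425]);
translate([627, 385, 0]) cube([42, 38, 425]);
translate([357, 385, 0]) cube([270, 38, 42]);
translate([357, 385, 383]) cube([270, 38, 42]);


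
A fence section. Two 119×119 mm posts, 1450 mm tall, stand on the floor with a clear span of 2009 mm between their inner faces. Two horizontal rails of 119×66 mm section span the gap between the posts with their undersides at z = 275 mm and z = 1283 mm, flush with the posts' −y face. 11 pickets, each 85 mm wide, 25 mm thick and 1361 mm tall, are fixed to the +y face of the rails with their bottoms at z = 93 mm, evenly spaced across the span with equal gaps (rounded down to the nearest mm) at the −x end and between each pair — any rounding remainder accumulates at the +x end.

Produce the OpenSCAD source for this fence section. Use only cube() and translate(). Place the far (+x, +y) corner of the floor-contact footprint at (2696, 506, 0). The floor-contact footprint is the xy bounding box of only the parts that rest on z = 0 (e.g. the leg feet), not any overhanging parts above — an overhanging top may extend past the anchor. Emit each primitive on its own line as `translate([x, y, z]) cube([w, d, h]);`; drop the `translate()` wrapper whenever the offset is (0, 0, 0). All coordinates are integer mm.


translate([449, 387, 0]) cube([119, 119, 1450]);
translate([2577, 387, 0]) cube([119, 119, 1450]);
translate([568, 387, 275]) cube([2009, 119, 66]);
translate([568, 387, 1283]) cube([2009, 119, 66]);
translate([657, 506, 93]) cube([85, 25, 1361]);
translate([831, 506, 93]) cube([85, 25, 1361]);
translate([1005, 506, 93]) cube([85, 25, 1361]);
translate([1179, 506, 93]) cube([85, 25, 1361]);
translate([1353, 506, 93]) cube([85, 25, 1361]);
translate([1527, 506, 93]) cube([85, 25, 1361]);
translate([1701, 506, 93]) cube([85, 25, 1361]);
translate([1875, 506, 93]) cube([85, 25, 1361]);
translate([2049, 506, 93]) cube([85, 25, 1361]);
translate([2223, 506, 93]) cube([85, 25, 1361]);
translate([2397, 506, 93]) cube([85, 25, 1361]);


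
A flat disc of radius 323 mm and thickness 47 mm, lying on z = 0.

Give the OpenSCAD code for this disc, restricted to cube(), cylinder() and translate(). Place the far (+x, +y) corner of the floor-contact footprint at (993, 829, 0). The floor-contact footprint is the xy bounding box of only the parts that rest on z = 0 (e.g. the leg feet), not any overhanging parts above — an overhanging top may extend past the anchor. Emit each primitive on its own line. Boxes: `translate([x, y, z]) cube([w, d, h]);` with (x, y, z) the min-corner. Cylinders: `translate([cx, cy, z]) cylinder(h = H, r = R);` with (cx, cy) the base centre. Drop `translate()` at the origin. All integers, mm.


translate([670, 506, 0]) cylinder(h = 47, r = 323);


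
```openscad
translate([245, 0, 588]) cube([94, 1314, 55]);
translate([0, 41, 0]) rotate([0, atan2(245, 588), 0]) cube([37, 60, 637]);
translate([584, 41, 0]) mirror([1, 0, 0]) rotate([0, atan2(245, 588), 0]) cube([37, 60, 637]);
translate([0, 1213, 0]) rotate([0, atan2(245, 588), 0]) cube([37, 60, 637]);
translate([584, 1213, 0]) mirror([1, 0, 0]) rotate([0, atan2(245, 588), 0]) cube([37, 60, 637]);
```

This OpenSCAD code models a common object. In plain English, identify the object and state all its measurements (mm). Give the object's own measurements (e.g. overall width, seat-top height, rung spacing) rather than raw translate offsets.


A sawhorse. A 94×1314×55 mm beam (x, y, z) sits on two A-frame leg pairs. Each pair is two raked legs of 37×60 mm section (60 mm along y) splaying symmetrically in x. Each leg rises 588 mm vertically over 245 mm of horizontal reach and is 637 mm long along its own axis. Every leg's outer bottom edge rests on the floor and its outer top edge meets a bottom edge of the beam — the left legs (tilting toward +x) meet the beam's −x bottom edge, the right legs (their mirror images, tilting toward −x) meet its +x bottom edge — so the leg tops tuck under the beam, the beam's underside is 588 mm above the floor, and the feet are 584 mm apart outside-to-outside with the beam centred between them. The two leg pairs are set in 41 mm from either end of the beam.


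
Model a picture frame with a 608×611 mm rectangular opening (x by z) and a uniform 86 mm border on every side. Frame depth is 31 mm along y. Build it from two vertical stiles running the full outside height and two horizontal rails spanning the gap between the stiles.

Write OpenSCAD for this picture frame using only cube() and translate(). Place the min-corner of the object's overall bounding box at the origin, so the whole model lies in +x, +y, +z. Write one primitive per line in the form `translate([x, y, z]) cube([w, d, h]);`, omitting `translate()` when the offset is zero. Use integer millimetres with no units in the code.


cube([86, 31, 783]);
translate([694, 0, 0]) cube([86, 31, 783]);
translate([86, 0, 0]) cube([608, 31, 86]);
translate([86, 0, 697]) cube([608, 31, 86]);


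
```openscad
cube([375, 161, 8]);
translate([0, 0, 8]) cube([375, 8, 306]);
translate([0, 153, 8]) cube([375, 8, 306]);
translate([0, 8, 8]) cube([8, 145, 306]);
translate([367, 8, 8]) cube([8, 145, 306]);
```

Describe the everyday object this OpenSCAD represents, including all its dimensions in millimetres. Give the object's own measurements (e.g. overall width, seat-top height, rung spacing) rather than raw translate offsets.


An open-topped rectangular box: outside dimensions 375×161×314 mm, with a uniform wall and base thickness of 8 mm. The base is a full 375×161 slab on the floor; four walls sit on top of the base. The front and back walls (the −y and +y sides) span the full width; the two side walls fit between them.


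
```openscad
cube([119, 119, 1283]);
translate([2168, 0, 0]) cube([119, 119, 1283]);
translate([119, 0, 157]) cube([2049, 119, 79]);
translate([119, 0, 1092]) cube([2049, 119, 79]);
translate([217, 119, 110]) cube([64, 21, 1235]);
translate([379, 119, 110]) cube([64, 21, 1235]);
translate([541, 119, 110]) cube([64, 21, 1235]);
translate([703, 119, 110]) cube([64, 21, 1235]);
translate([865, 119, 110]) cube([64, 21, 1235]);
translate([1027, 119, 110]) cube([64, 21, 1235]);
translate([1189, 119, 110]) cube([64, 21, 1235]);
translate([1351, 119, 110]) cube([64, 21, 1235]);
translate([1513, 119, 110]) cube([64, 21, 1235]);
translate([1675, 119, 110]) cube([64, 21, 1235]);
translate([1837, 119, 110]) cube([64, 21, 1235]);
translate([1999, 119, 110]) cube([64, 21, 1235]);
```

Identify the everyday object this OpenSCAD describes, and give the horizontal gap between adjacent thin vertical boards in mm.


A fence section. The picket gap is 98 mm.

Two posts, two rails, 12 pickets — a fence section. Span 2049 mm holds 12 pickets of 64 mm with 13 equal gaps: ⌊(2049 − 12·64) / 13⌋ = 98 mm.


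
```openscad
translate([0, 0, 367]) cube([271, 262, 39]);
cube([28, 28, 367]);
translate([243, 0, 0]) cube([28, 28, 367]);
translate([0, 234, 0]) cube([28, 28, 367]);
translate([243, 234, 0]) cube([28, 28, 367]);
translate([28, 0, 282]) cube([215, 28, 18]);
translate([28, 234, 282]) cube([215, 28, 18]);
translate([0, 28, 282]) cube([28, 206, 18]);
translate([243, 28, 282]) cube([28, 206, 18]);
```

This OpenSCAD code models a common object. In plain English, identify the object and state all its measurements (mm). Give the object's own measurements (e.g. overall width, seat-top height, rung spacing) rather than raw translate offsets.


A simple wooden stool: a rectangular seat 271 mm (x) by 262 mm (y), 39 mm thick, top face at z = 406 mm, on four square legs, each 28×28 mm in cross-section. The legs rest on z = 0, each flush with a corner of the seat. Four stretchers, 28 mm wide and 18 mm tall, connect adjacent legs with their undersides at z = 282 mm, each running between the inner faces of the legs it joins and aligned with the legs' outer faces on the other axis.


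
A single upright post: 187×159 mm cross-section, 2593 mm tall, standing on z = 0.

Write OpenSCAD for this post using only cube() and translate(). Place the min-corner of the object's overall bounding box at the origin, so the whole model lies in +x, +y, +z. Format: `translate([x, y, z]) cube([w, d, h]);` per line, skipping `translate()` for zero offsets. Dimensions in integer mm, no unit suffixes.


cube([187, 159, 2593]);


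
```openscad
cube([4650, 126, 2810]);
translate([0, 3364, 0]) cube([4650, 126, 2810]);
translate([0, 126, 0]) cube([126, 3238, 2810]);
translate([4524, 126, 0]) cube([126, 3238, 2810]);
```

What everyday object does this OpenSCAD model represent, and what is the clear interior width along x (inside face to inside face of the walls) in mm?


A house (or room) frame. The interior width is 4398 mm.

Four 2810 mm walls enclosing a rectangle with no floor or roof — a room or house frame. Outside width is 4650 mm and wall thickness is 126 mm, so the interior width is 4650 − 2 × 126 = 4398 mm.


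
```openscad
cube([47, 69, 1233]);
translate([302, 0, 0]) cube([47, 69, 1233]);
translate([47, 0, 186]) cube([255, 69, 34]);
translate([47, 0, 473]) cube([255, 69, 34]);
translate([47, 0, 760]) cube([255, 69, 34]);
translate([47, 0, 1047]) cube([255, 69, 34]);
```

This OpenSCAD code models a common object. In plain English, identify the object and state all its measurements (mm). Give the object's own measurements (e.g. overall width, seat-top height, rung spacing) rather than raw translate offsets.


A straight ladder. Two 47×69 mm vertical rails, 1233 mm tall, stand 349 mm apart (outside-to-outside) with their front faces coplanar on the −y side. 4 rungs, each 69 mm deep and 34 mm tall, span between the inner faces of the rails, front faces flush with the rails. The lowest rung's underside is at z = 186 mm and rungs are spaced 287 mm apart (underside to underside).


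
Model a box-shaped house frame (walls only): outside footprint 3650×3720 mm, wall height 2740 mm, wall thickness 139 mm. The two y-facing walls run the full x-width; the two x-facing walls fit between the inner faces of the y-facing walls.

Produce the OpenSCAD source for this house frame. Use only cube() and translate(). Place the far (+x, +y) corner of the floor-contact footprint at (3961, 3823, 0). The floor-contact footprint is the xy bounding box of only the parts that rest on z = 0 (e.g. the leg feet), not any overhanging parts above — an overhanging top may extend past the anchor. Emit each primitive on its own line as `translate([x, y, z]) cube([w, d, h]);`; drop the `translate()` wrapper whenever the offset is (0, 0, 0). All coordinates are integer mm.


translate([311, 103, 0]) cube([3650, 139, 2740]);
translate([311, 3684, 0]) cube([3650, 139, 2740]);
translate([311, 242, 0]) cube([139, 3442, 2740]);
translate([3822, 242, 0]) cube([139, 3442, 2740]);


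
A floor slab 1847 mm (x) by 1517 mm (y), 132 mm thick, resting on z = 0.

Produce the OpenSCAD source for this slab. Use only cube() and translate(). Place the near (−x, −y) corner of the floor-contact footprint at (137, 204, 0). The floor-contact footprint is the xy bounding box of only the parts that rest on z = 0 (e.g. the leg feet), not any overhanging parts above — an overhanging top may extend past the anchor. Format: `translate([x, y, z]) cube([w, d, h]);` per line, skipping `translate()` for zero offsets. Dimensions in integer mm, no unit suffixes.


translate([137, 204, 0]) cube([1847, 1517, 132]);


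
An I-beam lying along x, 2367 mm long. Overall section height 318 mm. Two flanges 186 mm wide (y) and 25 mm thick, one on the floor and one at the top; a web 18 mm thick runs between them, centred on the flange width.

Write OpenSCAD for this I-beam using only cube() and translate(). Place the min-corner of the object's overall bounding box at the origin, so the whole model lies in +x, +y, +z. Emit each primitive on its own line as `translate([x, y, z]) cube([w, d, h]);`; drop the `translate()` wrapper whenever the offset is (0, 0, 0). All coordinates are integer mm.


cube([2367, 186, 25]);
translate([0, 84, 25]) cube([2367, 18, 268]);
translate([0, 0, 293]) cube([2367, 186, 25]);


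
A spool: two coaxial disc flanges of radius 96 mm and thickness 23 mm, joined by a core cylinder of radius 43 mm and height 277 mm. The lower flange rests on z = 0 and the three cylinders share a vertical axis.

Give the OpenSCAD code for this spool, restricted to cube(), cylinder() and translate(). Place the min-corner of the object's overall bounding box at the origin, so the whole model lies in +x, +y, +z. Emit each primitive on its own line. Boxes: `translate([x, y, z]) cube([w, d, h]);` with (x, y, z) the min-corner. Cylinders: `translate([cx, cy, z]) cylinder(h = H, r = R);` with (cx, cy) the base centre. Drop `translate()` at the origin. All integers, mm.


translate([96, 96, 0]) cylinder(h = 23, r = 96);
translate([96, 96, 23]) cylinder(h = 277, r = 43);
translate([96, 96, 300]) cylinder(h = 23, r = 96);


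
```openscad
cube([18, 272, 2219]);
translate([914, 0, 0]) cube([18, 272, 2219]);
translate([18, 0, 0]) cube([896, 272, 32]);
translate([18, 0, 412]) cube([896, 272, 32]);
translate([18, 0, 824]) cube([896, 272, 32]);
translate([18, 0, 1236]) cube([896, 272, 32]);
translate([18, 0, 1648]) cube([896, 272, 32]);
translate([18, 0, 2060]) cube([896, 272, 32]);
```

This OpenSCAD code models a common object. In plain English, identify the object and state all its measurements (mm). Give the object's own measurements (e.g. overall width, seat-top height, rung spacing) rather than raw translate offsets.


An open bookshelf. Two side panels, each 18 mm thick, 272 mm deep and 2219 mm tall, stand 932 mm apart (outside-to-outside). Between them sit 6 shelves, each 32 mm thick and 272 mm deep, spanning the full gap between the sides. The bottom shelf rests on the floor (its underside at z = 0) and the clear gap between one shelf's top and the next shelf's underside is 380 mm.


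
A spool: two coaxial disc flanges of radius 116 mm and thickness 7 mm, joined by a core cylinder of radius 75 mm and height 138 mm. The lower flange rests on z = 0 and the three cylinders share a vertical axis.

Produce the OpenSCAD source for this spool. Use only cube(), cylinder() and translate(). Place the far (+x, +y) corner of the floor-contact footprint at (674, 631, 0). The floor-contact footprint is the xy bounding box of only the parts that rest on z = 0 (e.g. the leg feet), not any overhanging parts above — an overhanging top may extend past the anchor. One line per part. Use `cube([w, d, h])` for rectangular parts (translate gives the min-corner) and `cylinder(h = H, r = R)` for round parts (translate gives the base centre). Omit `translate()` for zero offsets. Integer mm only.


translate([558, 515, 0]) cylinder(h = 7, r = 116);
translate([558, 515, 7]) cylinder(h = 138, r = 75);
translate([558, 515, 145]) cylinder(h = 7, r = 116);


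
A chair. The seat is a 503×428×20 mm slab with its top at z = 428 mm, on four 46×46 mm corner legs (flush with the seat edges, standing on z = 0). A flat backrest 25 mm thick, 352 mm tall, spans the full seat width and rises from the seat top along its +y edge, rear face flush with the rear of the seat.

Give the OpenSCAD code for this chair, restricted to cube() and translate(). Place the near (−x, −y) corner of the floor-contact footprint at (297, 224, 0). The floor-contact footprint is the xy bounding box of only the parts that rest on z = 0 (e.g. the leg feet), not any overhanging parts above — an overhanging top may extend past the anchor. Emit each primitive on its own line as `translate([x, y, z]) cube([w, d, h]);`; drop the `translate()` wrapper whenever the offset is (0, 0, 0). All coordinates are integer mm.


translate([297, 224, 408]) cube([503, 428, 20]);
translate([297, 224, 0]) cube([46, 46, 408]);
translate([754, 224, 0]) cube([46, 46, 408]);
translate([297, 606, 0]) cube([46, 46, 408]);
translate([754, 606, 0]) cube([46, 46, 408]);
translate([297, 627, 428]) cube([503, 25, 352]);


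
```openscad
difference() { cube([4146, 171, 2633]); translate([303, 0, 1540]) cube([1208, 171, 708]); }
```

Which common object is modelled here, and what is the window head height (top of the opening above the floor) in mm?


A wall with a window opening. The window head height is 2248 mm.

A wall with a rectangular opening subtracted — a window. Sill at z = 1540, opening 708 mm tall, so the head is at 1540 + 708 = 2248 mm.


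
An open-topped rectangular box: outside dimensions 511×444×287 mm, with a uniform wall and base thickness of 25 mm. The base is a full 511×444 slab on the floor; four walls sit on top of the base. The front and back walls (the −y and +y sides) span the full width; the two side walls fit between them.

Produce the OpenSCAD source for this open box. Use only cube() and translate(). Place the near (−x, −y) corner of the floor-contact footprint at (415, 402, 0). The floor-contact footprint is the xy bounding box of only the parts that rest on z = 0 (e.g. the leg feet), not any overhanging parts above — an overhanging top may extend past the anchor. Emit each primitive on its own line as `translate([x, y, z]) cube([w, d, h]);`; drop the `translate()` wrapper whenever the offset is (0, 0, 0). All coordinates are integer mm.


translate([415, 402, 0]) cube([511, 444, 25]);
translate([415, 402, 25]) cube([511, 25, 262]);
translate([415, 821, 25]) cube([511, 25, 262]);
translate([415, 427, 25]) cube([25, 394, 262]);
translate([901, 427, 25]) cube([25, 394, 262]);


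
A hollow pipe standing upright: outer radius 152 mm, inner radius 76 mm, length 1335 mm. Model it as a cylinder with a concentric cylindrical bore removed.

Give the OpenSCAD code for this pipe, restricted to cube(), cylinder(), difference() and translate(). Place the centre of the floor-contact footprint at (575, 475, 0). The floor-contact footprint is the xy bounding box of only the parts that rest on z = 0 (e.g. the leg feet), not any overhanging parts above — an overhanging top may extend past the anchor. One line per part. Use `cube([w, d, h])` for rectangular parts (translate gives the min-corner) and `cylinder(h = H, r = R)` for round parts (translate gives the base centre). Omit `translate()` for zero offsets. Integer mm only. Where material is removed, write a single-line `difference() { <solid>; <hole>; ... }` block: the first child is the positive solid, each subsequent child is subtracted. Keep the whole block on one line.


difference() { translate([575, 475, 0]) cylinder(h = 1335, r = 152); translate([575, 475, 0]) cylinder(h = 1335, r = 76); }


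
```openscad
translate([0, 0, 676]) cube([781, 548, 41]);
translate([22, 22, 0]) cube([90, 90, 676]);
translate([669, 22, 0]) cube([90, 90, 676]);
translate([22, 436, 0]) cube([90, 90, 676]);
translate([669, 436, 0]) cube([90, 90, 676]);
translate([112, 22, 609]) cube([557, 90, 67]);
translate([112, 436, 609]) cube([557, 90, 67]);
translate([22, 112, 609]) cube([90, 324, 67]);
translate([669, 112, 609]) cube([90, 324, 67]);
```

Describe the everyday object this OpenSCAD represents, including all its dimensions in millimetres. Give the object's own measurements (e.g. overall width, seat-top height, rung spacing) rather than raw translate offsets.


A rectangular dining table. The top is 781×548×41 mm with its upper surface at z = 717 mm. It stands on four 90×90 mm square legs, each inset 22 mm from the nearest pair of top edges, running from the floor to the underside of the top. Four apron rails, 90 mm thick and 67 mm tall, run between adjacent legs with their top edges flush with the underside of the top and their outer faces flush with the legs' outer faces.


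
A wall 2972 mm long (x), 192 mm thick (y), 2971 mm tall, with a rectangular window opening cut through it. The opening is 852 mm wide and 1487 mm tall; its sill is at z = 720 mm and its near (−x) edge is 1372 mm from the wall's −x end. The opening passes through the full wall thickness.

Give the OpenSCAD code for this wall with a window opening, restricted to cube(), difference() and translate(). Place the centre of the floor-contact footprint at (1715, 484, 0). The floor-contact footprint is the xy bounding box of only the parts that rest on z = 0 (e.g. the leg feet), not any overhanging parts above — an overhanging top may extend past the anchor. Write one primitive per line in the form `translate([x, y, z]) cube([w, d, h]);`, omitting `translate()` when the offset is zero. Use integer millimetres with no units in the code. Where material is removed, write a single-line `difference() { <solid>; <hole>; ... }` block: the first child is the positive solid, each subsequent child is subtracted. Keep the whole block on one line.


difference() { translate([229, 388, 0]) cube([2972, 192, 2971]); translate([1601, 388, 720]) cube([852, 192, 1487]); }


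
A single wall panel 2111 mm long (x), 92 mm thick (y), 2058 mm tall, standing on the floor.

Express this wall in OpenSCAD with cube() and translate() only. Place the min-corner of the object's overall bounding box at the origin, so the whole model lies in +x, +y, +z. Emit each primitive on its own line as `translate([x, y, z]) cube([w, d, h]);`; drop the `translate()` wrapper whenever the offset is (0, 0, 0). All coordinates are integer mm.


cube([2111, 92, 2058]);


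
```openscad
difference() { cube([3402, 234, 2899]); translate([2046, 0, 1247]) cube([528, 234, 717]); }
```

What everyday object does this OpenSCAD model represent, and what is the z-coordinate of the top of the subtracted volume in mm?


A wall with a window opening. The window head height is 1964 mm.

A wall with a rectangular opening subtracted — a window. Sill at z = 1247, opening 717 mm tall, so the head is at 1247 + 717 = 1964 mm.


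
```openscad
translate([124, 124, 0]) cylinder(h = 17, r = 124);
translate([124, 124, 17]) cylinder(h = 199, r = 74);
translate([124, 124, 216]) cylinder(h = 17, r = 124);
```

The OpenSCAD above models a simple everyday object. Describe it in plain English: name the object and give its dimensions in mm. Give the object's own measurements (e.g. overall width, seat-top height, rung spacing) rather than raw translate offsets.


A spool: two coaxial disc flanges of radius 124 mm and thickness 17 mm, joined by a core cylinder of radius 74 mm and height 199 mm. The lower flange rests on z = 0 and the three cylinders share a vertical axis.


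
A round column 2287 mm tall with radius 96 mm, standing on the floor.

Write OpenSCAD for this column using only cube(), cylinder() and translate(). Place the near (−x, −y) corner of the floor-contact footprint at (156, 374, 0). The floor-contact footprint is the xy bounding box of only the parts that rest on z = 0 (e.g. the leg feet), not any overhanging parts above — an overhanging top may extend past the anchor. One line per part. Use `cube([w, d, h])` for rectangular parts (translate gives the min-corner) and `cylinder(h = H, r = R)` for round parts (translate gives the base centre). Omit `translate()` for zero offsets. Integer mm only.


translate([252, 470, 0]) cylinder(h = 2287, r = 96);


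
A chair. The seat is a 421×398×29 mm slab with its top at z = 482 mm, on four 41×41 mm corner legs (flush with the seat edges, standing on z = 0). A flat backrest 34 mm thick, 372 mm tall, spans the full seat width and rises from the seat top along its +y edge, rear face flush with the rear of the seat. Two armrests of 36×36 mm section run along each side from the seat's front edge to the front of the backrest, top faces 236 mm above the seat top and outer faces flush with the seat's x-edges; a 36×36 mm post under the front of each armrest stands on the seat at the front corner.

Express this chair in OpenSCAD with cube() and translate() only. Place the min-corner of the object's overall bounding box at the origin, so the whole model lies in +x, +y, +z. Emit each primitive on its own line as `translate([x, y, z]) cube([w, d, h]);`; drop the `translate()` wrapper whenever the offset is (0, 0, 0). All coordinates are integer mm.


translate([0, 0, 453]) cube([421, 398, 29]);
cube([41, 41, 453]);
translate([380, 0, 0]) cube([41, 41, 453]);
translate([0, 357, 0]) cube([41, 41, 453]);
translate([380, 357, 0]) cube([41, 41, 453]);
translate([0, 364, 482]) cube([421, 34, 372]);
translate([0, 0, 682]) cube([36, 364, 36]);
translate([385, 0, 682]) cube([36, 364, 36]);
translate([0, 0, 482]) cube([36, 36, 200]);
translate([385, 0, 482]) cube([36, 36, 200]);


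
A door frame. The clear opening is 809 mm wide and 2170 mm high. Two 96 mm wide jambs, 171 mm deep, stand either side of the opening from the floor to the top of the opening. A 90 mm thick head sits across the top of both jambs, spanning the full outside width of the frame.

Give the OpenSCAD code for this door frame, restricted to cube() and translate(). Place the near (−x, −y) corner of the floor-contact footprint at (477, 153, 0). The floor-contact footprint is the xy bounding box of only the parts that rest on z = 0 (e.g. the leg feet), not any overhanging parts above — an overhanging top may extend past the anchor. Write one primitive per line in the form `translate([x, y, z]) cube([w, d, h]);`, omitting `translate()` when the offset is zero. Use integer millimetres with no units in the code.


translate([477, 153, 0]) cube([96, 171, 2170]);
translate([1382, 153, 0]) cube([96, 171, 2170]);
translate([477, 153, 2170]) cube([1001, 171, 90]);
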